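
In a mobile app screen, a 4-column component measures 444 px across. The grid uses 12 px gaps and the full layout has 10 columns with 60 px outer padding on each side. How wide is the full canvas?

444 − 3·12 = 408; ÷4 gives c = 102 px.
Total width: 2·60 + 10·102 + 9·12 = 1248 px.

1248 px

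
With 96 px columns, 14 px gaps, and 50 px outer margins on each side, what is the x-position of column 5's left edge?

490 px

Column 5 starts at margin + 4·(column + gutter) = 50 + 4·110 = 490 px.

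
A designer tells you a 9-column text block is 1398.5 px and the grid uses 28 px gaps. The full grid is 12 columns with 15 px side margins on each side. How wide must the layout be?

1904 px

9 columns + 8 gaps: 9c + 8·28 = 1398.5.
9c = 1398.5 − 224 = 1174.5, so c = 130.5 px.
Total width: 2·15 + 12·130.5 + 11·28 = 1904 px.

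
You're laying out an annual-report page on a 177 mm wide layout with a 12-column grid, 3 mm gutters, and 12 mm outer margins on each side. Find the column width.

10 mm

Take off 24 mm of margins, leaving 153 mm.
12c + 11·3 = 153 → 12c = 120 → c = 10 mm.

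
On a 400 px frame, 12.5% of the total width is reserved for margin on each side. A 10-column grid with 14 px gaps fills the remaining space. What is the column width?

17.4 px

400 × (1 − 2·12.5%) = 400 × 75% = 300 px for the columns.
10c + 9·14 = 300 → 10c = 174 → c = 17.4 px.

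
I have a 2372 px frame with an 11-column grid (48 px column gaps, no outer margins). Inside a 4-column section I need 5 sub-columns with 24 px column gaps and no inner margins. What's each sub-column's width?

Subtracting 10 column gaps of 48 leaves 1892 for 11 columns, so c = 172 px.
Span of 4: 4·172 + 3·48 = 688 + 144 = 832 px.
832 − 4·24 = 736; ÷5 gives d = 147.2 px.

147.2 px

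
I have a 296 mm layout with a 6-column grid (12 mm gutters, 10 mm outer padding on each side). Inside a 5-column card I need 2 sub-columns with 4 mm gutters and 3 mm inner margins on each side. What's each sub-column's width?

Inside the margins: 296 − 20 = 276 mm.
Subtracting 5 gutters of 12 leaves 216 for 6 columns, so c = 36 mm.
Span of 5: 5·36 + 4·12 = 180 + 48 = 228 mm.
Inner content = 228 − 2·3 = 222 mm.
2 columns + 1 gutter: 2d + 1·4 = 222.
2d = 222 − 4 = 218, so d = 109 mm.

109 mm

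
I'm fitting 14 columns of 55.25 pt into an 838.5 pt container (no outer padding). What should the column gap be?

5 pt

14 columns take 14·55.25 = 773.5 pt; remaining 65 splits into 13 column gaps.
g = 65 / 13 = 5 pt.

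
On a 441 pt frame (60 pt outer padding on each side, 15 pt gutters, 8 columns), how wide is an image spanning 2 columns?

69 pt

Take off 120 pt of margins, leaving 321 pt.
8 columns + 7 gutters: 8c + 7·15 = 321.
8c = 321 − 105 = 216, so c = 27 pt.
2 columns plus 1 gutter: 54 + 15 = 69 pt.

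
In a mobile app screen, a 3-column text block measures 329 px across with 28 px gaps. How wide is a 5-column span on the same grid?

3c + 2·28 = 329 → 3c = 273 → c = 91 px.
5-column span = 5·91 + 4·28 = 567 px.

567 px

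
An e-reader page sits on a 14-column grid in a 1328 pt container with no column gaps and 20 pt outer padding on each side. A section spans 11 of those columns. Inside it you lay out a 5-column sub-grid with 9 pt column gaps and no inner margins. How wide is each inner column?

195.2 pt

Subtract both margins: 1328 − 2·20 = 1288 pt.
With no column gaps, each column is 1288/14 = 92 pt.
11-column span = 11·92 = 1012 pt.
1012 − 4·9 = 976; ÷5 gives d = 195.2 pt.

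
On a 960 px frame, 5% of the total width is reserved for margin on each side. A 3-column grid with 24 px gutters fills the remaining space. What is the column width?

272 px

960 × (1 − 2·5%) = 960 × 90% = 864 px for the columns.
3c + 2·24 = 864 → 3c = 816 → c = 272 px.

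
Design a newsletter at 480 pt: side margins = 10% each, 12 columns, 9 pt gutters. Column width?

23.75 pt

480 × (1 − 2·10%) = 480 × 80% = 384 pt for the columns.
12c + 11·9 = 384 → 12c = 285 → c = 23.75 pt.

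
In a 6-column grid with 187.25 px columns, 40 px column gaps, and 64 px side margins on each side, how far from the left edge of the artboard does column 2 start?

Before column 2: the margin + 1 column + 1 column gap.
Offset = 64 + 1·(187.25 + 40) = 64 + 227.25 = 291.25 px.

291.25 px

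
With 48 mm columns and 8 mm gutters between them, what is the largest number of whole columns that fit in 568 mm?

k columns need k·48 + (k−1)·8 = k·56 − 8.
k·56 − 8 ≤ 568 → k ≤ 576 / 56 ≈ 10.29, so k = 10.

10 columns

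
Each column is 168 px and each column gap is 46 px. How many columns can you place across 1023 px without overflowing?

4 columns: 4·168 + 3·46 = 810 px ≤ 1023.
5 columns: 1024 px > 1023. So 4.

4 columns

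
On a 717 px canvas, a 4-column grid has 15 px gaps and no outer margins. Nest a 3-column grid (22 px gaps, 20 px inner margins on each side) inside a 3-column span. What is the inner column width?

150 px

Subtracting 3 gaps of 15 leaves 672 for 4 columns, so c = 168 px.
3 columns plus 2 gaps: 504 + 30 = 534 px.
Inner content = 534 − 2·20 = 494 px.
3 columns + 2 gaps: 3d + 2·22 = 494.
3d = 494 − 44 = 450, so d = 150 px.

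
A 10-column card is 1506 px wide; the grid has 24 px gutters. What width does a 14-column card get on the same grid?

Subtracting 9 gutters of 24 leaves 1290 for 10 columns, so c = 129 px.
14 columns plus 13 gutters: 1806 + 312 = 2118 px.

2118 px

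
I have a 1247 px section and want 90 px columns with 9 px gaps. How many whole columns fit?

k columns need k·90 + (k−1)·9 = k·99 − 9.
k·99 − 9 ≤ 1247 → k ≤ 1256 / 99 ≈ 12.69, so k = 12.

12 columns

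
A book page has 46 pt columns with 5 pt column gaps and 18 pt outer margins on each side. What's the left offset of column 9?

426 pt

Each column+gutter stride is 51 pt; 8 of them past the 18 pt margin is 18 + 408 = 426 pt.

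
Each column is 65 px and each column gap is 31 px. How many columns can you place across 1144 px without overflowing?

12 columns: 12·65 + 11·31 = 1121 px ≤ 1144.
13 columns: 1217 px > 1144. So 12.

12 columns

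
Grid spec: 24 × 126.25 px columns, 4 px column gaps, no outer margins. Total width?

3122 px

Summing: 3030 + 92 = 3122 px.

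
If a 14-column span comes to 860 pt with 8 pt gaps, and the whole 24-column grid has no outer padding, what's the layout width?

1480 pt

860 − 13·8 = 756; ÷14 gives c = 54 pt.
Summing: 1296 + 184 = 1480 pt.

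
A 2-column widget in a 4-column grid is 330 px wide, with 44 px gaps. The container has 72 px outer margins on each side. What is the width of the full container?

2c + 1·44 = 330 → 2c = 286 → c = 143 px.
Total width: 2·72 + 4·143 + 3·44 = 848 px.

848 px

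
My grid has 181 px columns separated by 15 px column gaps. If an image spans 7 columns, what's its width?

Span of 7: 7·181 + 6·15 = 1267 + 90 = 1357 px.

1357 px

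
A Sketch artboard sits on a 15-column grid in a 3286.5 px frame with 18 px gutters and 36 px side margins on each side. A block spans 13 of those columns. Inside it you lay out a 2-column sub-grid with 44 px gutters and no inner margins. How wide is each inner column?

1369.75 px

Subtract both margins: 3286.5 − 2·36 = 3214.5 px.
Subtracting 14 gutters of 18 leaves 2962.5 for 15 columns, so c = 197.5 px.
13-column span = 13·197.5 + 12·18 = 2783.5 px.
2783.5 − 1·44 = 2739.5; ÷2 gives d = 1369.75 px.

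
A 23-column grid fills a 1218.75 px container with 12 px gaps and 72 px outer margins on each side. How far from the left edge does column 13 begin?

Subtract both margins: 1218.75 − 2·72 = 1074.75 px.
23c + 22·12 = 1074.75 → 23c = 810.75 → c = 35.25 px.
Each column+gutter stride is 47.25 px; 12 of them past the 72 px margin is 72 + 567 = 639 px.

639 px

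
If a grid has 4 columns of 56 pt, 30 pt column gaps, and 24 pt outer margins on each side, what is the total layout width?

362 pt

Total width: 2·24 + 4·56 + 3·30 = 362 pt.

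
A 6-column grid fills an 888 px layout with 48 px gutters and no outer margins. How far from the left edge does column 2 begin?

156 px

6 columns + 5 gutters: 6c + 5·48 = 888.
6c = 888 − 240 = 648, so c = 108 px.
Before column 2: 1 column + 1 gutter.
Offset = 1·(108 + 48) = 1·156 = 156 px.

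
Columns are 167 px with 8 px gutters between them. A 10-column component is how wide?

1742 px

10 columns plus 9 gutters: 1670 + 72 = 1742 px.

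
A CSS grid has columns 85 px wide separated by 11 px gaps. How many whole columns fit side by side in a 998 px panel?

10 columns

Each extra column adds 85 + 11 = 96 px.
(998 + 11) / 96 = 10.51, so 10 columns fit.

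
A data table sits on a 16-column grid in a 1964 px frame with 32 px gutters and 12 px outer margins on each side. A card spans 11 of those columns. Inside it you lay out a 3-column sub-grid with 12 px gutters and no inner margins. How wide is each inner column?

433.25 px

Outer content = 1964 − 2·12 = 1940 px.
16c + 15·32 = 1940 → 16c = 1460 → c = 91.25 px.
Span of 11: 11·91.25 + 10·32 = 1003.75 + 320 = 1323.75 px.
Subtracting 2 gutters of 12 leaves 1299.75 for 3 columns, so d = 433.25 px.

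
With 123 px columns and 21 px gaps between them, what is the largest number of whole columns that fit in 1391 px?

9 columns

9 columns: 9·123 + 8·21 = 1275 px ≤ 1391.
10 columns: 1419 px > 1391. So 9.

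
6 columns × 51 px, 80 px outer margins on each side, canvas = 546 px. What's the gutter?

16 px

Subtract both margins: 546 − 2·80 = 386 px.
Columns use 306 px, leaving 80 px across 5 gutters = 16 px each.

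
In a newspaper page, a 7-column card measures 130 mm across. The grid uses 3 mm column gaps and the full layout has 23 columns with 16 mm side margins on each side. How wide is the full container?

466 mm

7c + 6·3 = 130 → 7c = 112 → c = 16 mm.
Adding margins, columns and gutters: 32 + 368 + 66 = 466 mm.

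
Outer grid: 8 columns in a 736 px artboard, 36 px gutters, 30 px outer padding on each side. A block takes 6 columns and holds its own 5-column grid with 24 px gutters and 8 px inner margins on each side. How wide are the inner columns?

Outer content = 736 − 2·30 = 676 px.
676 − 7·36 = 424; ÷8 gives c = 53 px.
Span of 6: 6·53 + 5·36 = 318 + 180 = 498 px.
Inner content = 498 − 2·8 = 482 px.
482 − 4·24 = 386; ÷5 gives d = 77.2 px.

77.2 px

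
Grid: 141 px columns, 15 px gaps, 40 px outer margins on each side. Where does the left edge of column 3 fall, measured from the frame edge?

Before column 3: the margin + 2 columns + 2 gaps.
Offset = 40 + 2·(141 + 15) = 40 + 312 = 352 px.

352 px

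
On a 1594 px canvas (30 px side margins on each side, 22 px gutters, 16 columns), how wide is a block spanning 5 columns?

464.25 px

Subtract both margins: 1594 − 2·30 = 1534 px.
16c + 15·22 = 1534 → 16c = 1204 → c = 75.25 px.
5 columns plus 4 gutters: 376.25 + 88 = 464.25 px.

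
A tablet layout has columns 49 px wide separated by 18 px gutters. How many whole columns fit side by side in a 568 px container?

8 columns

8 columns: 8·49 + 7·18 = 518 px ≤ 568.
9 columns: 585 px > 568. So 8.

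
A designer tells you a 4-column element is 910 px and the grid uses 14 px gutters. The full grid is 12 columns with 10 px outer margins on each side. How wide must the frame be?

4c + 3·14 = 910 → 4c = 868 → c = 217 px.
Frame = 2·10 + 12·217 + 11·14 = 20 + 2604 + 154 = 2778 px.

2778 px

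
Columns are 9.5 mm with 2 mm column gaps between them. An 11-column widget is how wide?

11-column span = 11·9.5 + 10·2 = 124.5 mm.

124.5 mm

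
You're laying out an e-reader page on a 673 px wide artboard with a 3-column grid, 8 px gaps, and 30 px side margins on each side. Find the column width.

199 px

Inside the margins: 673 − 60 = 613 px.
613 − 2·8 = 597; ÷3 gives c = 199 px.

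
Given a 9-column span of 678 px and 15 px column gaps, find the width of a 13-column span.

986 px

678 − 8·15 = 558; ÷9 gives c = 62 px.
Span of 13: 13·62 + 12·15 = 806 + 180 = 986 px.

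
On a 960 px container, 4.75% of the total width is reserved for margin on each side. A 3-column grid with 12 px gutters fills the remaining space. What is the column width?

281.6 px

Each margin = 4.75% of 960 = 45.6 px; content = 960 − 2·45.6 = 868.8 px.
Subtracting 2 gutters of 12 leaves 844.8 for 3 columns, so c = 281.6 px.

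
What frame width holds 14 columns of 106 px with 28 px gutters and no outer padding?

1848 px

Frame = 14·106 + 13·28 = 1484 + 364 = 1848 px.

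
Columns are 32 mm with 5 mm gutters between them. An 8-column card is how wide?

Span of 8: 8·32 + 7·5 = 256 + 35 = 291 mm.

291 mm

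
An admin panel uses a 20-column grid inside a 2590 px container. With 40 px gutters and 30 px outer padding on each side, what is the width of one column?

88.5 px

Take off 60 px of margins, leaving 2530 px.
20c + 19·40 = 2530 → 20c = 1770 → c = 88.5 px.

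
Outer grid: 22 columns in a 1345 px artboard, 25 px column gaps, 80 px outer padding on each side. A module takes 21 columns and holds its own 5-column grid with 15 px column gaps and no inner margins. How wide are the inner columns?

214 px

Subtract both margins: 1345 − 2·80 = 1185 px.
1185 − 21·25 = 660; ÷22 gives c = 30 px.
Span of 21: 21·30 + 20·25 = 630 + 500 = 1130 px.
1130 − 4·15 = 1070; ÷5 gives d = 214 px.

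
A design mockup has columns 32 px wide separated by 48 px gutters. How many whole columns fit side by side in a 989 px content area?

12 columns

Each extra column adds 32 + 48 = 80 px.
(989 + 48) / 80 = 12.96, so 12 columns fit.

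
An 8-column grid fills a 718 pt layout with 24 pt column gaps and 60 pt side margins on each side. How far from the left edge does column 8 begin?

Inside the margins: 718 − 120 = 598 pt.
8c + 7·24 = 598 → 8c = 430 → c = 53.75 pt.
Column 8 starts at margin + 7·(column + gutter) = 60 + 7·77.75 = 604.25 pt.

604.25 pt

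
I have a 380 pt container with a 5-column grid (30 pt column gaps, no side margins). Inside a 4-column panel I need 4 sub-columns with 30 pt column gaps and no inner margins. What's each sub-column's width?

52 pt

Subtracting 4 column gaps of 30 leaves 260 for 5 columns, so c = 52 pt.
Span of 4: 4·52 + 3·30 = 208 + 90 = 298 pt.
4d + 3·30 = 298 → 4d = 208 → d = 52 pt.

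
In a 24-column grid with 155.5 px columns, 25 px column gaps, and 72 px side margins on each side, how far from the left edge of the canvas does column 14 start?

Column 14 starts at margin + 13·(column + gutter) = 72 + 13·180.5 = 2418.5 px.

2418.5 px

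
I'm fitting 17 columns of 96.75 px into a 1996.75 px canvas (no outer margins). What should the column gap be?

17·96.75 + 16g = 1996.75 → 16g = 352 → g = 22 px.

22 px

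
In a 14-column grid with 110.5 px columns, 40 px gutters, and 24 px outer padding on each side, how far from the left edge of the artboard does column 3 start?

Before column 3: the margin + 2 columns + 2 gutters.
Offset = 24 + 2·(110.5 + 40) = 24 + 301 = 325 px.

325 px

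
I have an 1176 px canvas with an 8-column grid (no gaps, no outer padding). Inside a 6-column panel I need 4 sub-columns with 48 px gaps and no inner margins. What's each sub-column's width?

184.5 px

8c = 1176 → c = 147 px.
6-column span = 6·147 = 882 px.
882 − 3·48 = 738; ÷4 gives d = 184.5 px.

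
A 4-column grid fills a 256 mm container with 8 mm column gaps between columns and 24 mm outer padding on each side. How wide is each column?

Inside the margins: 256 − 48 = 208 mm.
4c + 3·8 = 208 → 4c = 184 → c = 46 mm.

46 mm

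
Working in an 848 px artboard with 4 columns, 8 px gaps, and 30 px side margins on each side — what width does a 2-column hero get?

390 px

Take off 60 px of margins, leaving 788 px.
Subtracting 3 gaps of 8 leaves 764 for 4 columns, so c = 191 px.
2 columns plus 1 gap: 382 + 8 = 390 px.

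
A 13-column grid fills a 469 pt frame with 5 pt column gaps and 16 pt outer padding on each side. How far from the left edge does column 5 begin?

152 pt

Content = 469 − 2·16 = 437 pt.
437 − 12·5 = 377; ÷13 gives c = 29 pt.
Each column+gutter stride is 34 pt; 4 of them past the 16 pt margin is 16 + 136 = 152 pt.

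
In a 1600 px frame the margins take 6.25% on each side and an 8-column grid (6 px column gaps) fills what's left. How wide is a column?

169.75 px

Each margin = 6.25% of 1600 = 100 px; content = 1600 − 2·100 = 1400 px.
8 columns + 7 column gaps: 8c + 7·6 = 1400.
8c = 1400 − 42 = 1358, so c = 169.75 px.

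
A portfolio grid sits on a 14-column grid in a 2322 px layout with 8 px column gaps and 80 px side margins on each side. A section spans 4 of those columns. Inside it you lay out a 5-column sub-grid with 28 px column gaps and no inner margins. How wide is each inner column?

100 px

Take off 160 px of margins, leaving 2162 px.
14 columns + 13 column gaps: 14c + 13·8 = 2162.
14c = 2162 − 104 = 2058, so c = 147 px.
Span of 4: 4·147 + 3·8 = 588 + 24 = 612 px.
5d + 4·28 = 612 → 5d = 500 → d = 100 px.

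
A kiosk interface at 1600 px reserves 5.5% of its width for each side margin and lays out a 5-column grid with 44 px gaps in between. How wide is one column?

249.6 px

Margins: 5.5% × 1600 = 88 px each, so content = 1600 − 176 = 1424 px.
5c + 4·44 = 1424 → 5c = 1248 → c = 249.6 px.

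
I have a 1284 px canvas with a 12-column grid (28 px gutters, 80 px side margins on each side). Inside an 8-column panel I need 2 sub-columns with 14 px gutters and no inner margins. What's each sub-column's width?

363 px

Subtract both margins: 1284 − 2·80 = 1124 px.
1124 − 11·28 = 816; ÷12 gives c = 68 px.
Span of 8: 8·68 + 7·28 = 544 + 196 = 740 px.
2 columns + 1 gutter: 2d + 1·14 = 740.
2d = 740 − 14 = 726, so d = 363 px.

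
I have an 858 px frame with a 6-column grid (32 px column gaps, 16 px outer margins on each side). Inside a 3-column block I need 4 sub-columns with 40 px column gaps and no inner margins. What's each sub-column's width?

69.25 px

Outer content = 858 − 2·16 = 826 px.
Subtracting 5 column gaps of 32 leaves 666 for 6 columns, so c = 111 px.
3-column span = 3·111 + 2·32 = 397 px.
397 − 3·40 = 277; ÷4 gives d = 69.25 px.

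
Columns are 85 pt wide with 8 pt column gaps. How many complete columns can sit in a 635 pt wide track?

k columns need k·85 + (k−1)·8 = k·93 − 8.
k·93 − 8 ≤ 635 → k ≤ 643 / 93 ≈ 6.91, so k = 6.

6 columns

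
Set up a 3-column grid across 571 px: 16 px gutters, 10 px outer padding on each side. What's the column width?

Inside the margins: 571 − 20 = 551 px.
Subtracting 2 gutters of 16 leaves 519 for 3 columns, so c = 173 px.

173 px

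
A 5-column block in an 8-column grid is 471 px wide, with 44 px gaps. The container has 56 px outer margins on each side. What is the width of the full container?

471 − 4·44 = 295; ÷5 gives c = 59 px.
Total width: 2·56 + 8·59 + 7·44 = 892 px.

892 px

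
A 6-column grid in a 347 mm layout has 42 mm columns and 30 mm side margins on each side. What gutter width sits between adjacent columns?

Subtract both margins: 347 − 2·30 = 287 mm.
Columns use 252 mm, leaving 35 mm across 5 gutters = 7 mm each.

7 mm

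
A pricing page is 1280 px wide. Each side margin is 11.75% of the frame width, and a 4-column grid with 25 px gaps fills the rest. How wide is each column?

226.05 px

Each margin = 11.75% of 1280 = 150.4 px; content = 1280 − 2·150.4 = 979.2 px.
979.2 − 3·25 = 904.2; ÷4 gives c = 226.05 px.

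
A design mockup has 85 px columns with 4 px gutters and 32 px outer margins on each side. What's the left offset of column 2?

121 px

Column 2 starts at margin + 1·(column + gutter) = 32 + 1·89 = 121 px.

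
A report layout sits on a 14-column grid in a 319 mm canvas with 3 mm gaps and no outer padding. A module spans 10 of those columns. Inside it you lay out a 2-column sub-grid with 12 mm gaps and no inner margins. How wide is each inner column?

107.5 mm

Subtracting 13 gaps of 3 leaves 280 for 14 columns, so c = 20 mm.
10 columns plus 9 gaps: 200 + 27 = 227 mm.
227 − 1·12 = 215; ÷2 gives d = 107.5 mm.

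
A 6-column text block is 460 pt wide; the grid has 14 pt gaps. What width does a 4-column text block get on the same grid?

6 columns + 5 gaps: 6c + 5·14 = 460.
6c = 460 − 70 = 390, so c = 65 pt.
Span of 4: 4·65 + 3·14 = 260 + 42 = 302 pt.

302 pt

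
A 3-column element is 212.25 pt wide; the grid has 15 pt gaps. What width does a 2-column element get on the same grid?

212.25 − 2·15 = 182.25; ÷3 gives c = 60.75 pt.
2-column span = 2·60.75 + 1·15 = 136.5 pt.

136.5 pt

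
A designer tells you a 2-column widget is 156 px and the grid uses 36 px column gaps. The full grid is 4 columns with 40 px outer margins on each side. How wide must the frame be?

2c + 1·36 = 156 → 2c = 120 → c = 60 px.
Adding margins, columns and gutters: 80 + 240 + 108 = 428 px.

428 px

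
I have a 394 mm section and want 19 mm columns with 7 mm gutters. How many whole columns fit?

15 columns

k columns need k·19 + (k−1)·7 = k·26 − 7.
k·26 − 7 ≤ 394 → k ≤ 401 / 26 ≈ 15.42, so k = 15.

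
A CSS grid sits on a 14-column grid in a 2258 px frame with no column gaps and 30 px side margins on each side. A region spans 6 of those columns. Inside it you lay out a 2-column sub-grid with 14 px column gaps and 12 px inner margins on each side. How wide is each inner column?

452 px

Subtract both margins: 2258 − 2·30 = 2198 px.
2198 / 14 = 157 px per column.
6-column span = 6·157 = 942 px.
Inner content = 942 − 2·12 = 918 px.
918 − 1·14 = 904; ÷2 gives d = 452 px.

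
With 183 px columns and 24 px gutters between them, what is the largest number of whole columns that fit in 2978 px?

14 columns

k columns need k·183 + (k−1)·24 = k·207 − 24.
k·207 − 24 ≤ 2978 → k ≤ 3002 / 207 ≈ 14.50, so k = 14.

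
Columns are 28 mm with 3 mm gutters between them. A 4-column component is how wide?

121 mm

Span of 4: 4·28 + 3·3 = 112 + 9 = 121 mm.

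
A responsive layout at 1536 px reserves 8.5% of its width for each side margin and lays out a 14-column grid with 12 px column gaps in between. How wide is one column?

79.92 px

Margins: 8.5% × 1536 = 130.56 px each, so content = 1536 − 261.12 = 1274.88 px.
Subtracting 13 column gaps of 12 leaves 1118.88 for 14 columns, so c = 79.92 px.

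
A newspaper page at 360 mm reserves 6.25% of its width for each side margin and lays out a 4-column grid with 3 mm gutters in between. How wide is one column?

76.5 mm

360 × (1 − 2·6.25%) = 360 × 87.5% = 315 mm for the columns.
Subtracting 3 gutters of 3 leaves 306 for 4 columns, so c = 76.5 mm.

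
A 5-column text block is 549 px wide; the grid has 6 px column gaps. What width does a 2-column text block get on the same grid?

Subtracting 4 column gaps of 6 leaves 525 for 5 columns, so c = 105 px.
2-column span = 2·105 + 1·6 = 216 px.

216 px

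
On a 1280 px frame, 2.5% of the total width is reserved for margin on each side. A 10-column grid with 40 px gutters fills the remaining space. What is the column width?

85.6 px

Each margin = 2.5% of 1280 = 32 px; content = 1280 − 2·32 = 1216 px.
Subtracting 9 gutters of 40 leaves 856 for 10 columns, so c = 85.6 px.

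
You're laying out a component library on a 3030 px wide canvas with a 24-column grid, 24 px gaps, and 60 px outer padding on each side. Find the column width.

98.25 px

Inside the margins: 3030 − 120 = 2910 px.
24c + 23·24 = 2910 → 24c = 2358 → c = 98.25 px.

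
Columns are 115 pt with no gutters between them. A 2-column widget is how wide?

2-column span = 2·115 = 230 pt.

230 pt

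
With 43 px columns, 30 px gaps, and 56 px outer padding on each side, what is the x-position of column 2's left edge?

Column 2 starts at margin + 1·(column + gutter) = 56 + 1·73 = 129 px.

129 px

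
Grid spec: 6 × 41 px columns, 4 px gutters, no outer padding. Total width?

266 px

Total width: 6·41 + 5·4 = 266 px.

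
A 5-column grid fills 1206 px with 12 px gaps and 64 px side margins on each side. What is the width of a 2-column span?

Inside the margins: 1206 − 128 = 1078 px.
1078 − 4·12 = 1030; ÷5 gives c = 206 px.
2 columns plus 1 gap: 412 + 12 = 424 px.

424 px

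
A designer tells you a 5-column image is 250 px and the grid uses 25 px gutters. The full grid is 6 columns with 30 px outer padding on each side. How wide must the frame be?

Subtracting 4 gutters of 25 leaves 150 for 5 columns, so c = 30 px.
Frame = 2·30 + 6·30 + 5·25 = 60 + 180 + 125 = 365 px.

365 px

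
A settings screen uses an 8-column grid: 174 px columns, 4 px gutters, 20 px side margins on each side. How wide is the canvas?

1460 px

Canvas = 2·20 + 8·174 + 7·4 = 40 + 1392 + 28 = 1460 px.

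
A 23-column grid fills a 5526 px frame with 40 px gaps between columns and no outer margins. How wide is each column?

Subtracting 22 gaps of 40 leaves 4646 for 23 columns, so c = 202 px.

202 px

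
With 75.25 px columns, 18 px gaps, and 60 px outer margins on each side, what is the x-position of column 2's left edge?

Before column 2: the margin + 1 column + 1 gap.
Offset = 60 + 1·(75.25 + 18) = 60 + 93.25 = 153.25 px.

153.25 px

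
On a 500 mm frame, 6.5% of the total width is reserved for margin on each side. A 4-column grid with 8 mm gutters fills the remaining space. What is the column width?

102.75 mm

Each margin = 6.5% of 500 = 32.5 mm; content = 500 − 2·32.5 = 435 mm.
4 columns + 3 gutters: 4c + 3·8 = 435.
4c = 435 − 24 = 411, so c = 102.75 mm.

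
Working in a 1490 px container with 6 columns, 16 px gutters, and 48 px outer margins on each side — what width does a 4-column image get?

924 px

Take off 96 px of margins, leaving 1394 px.
6 columns + 5 gutters: 6c + 5·16 = 1394.
6c = 1394 − 80 = 1314, so c = 219 px.
4 columns plus 3 gutters: 876 + 48 = 924 px.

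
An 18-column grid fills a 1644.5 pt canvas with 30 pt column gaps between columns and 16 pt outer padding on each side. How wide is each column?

61.25 pt

Content width = 1644.5 − 2·16 = 1612.5 pt.
Subtracting 17 column gaps of 30 leaves 1102.5 for 18 columns, so c = 61.25 pt.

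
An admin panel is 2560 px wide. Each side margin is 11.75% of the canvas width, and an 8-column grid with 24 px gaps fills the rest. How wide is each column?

223.8 px

Each margin = 11.75% of 2560 = 300.8 px; content = 2560 − 2·300.8 = 1958.4 px.
1958.4 − 7·24 = 1790.4; ÷8 gives c = 223.8 px.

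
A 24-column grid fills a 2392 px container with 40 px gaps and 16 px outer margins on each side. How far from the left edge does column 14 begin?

Subtract both margins: 2392 − 2·16 = 2360 px.
2360 − 23·40 = 1440; ÷24 gives c = 60 px.
Column 14 starts at margin + 13·(column + gutter) = 16 + 13·100 = 1316 px.

1316 px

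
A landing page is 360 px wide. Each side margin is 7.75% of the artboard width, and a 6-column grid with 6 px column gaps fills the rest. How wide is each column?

360 × (1 − 2·7.75%) = 360 × 84.5% = 304.2 px for the columns.
Subtracting 5 column gaps of 6 leaves 274.2 for 6 columns, so c = 45.7 px.

45.7 px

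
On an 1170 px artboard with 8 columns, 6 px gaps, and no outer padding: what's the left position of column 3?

8 columns + 7 gaps: 8c + 7·6 = 1170.
8c = 1170 − 42 = 1128, so c = 141 px.
Before column 3: 2 columns + 2 gaps.
Offset = 2·(141 + 6) = 2·147 = 294 px.

294 px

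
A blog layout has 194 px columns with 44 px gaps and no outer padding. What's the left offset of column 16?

3570 px

Before column 16: 15 columns + 15 gaps.
Offset = 15·(194 + 44) = 15·238 = 3570 px.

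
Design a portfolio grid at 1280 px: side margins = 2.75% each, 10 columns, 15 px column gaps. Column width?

107.46 px

1280 × (1 − 2·2.75%) = 1280 × 94.5% = 1209.6 px for the columns.
10 columns + 9 column gaps: 10c + 9·15 = 1209.6.
10c = 1209.6 − 135 = 1074.6, so c = 107.46 px.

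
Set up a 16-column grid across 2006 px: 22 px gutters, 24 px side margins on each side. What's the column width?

101.75 px

Subtract both margins: 2006 − 2·24 = 1958 px.
1958 − 15·22 = 1628; ÷16 gives c = 101.75 px.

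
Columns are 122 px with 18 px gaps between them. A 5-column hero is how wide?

5 columns plus 4 gaps: 610 + 72 = 682 px.

682 px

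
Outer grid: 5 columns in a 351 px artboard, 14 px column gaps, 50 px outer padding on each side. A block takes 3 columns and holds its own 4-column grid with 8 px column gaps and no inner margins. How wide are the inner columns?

30.25 px

Take off 100 px of margins, leaving 251 px.
Subtracting 4 column gaps of 14 leaves 195 for 5 columns, so c = 39 px.
3 columns plus 2 column gaps: 117 + 28 = 145 px.
145 − 3·8 = 121; ÷4 gives d = 30.25 px.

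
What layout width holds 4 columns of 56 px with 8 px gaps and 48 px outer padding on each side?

344 px

Total width: 2·48 + 4·56 + 3·8 = 344 px.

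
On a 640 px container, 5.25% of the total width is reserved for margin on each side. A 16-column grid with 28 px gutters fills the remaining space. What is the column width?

640 × (1 − 2·5.25%) = 640 × 89.5% = 572.8 px for the columns.
572.8 − 15·28 = 152.8; ÷16 gives c = 9.55 px.

9.55 px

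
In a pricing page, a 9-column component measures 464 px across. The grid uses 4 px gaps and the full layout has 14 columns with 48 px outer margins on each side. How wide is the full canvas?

Subtracting 8 gaps of 4 leaves 432 for 9 columns, so c = 48 px.
Adding margins, columns and gutters: 96 + 672 + 52 = 820 px.

820 px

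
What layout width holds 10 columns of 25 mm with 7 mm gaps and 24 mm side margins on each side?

Total width: 2·24 + 10·25 + 9·7 = 361 mm.

361 mm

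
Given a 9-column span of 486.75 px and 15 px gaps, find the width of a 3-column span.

152.25 px

9c + 8·15 = 486.75 → 9c = 366.75 → c = 40.75 px.
Span of 3: 3·40.75 + 2·15 = 122.25 + 30 = 152.25 px.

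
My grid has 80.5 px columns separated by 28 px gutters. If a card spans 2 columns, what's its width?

Span of 2: 2·80.5 + 1·28 = 161 + 28 = 189 px.

189 px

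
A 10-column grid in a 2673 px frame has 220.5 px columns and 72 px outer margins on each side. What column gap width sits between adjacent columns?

Subtract both margins: 2673 − 2·72 = 2529 px.
10·220.5 + 9g = 2529 → 9g = 324 → g = 36 px.

36 px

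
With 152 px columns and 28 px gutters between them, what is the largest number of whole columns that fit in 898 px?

k columns need k·152 + (k−1)·28 = k·180 − 28.
k·180 − 28 ≤ 898 → k ≤ 926 / 180 ≈ 5.14, so k = 5.

5 columns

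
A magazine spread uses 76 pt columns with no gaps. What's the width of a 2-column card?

2-column span = 2·76 = 152 pt.

152 pt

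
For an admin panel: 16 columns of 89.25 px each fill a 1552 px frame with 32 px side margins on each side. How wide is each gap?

4 px

Content width = 1552 − 2·32 = 1488 px.
16 columns take 16·89.25 = 1428 px; remaining 60 splits into 15 gaps.
g = 60 / 15 = 4 px.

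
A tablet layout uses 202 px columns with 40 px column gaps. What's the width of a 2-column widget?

2 columns plus 1 column gap: 404 + 40 = 444 px.

444 px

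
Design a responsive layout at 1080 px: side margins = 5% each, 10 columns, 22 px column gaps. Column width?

77.4 px

Margins: 5% × 1080 = 54 px each, so content = 1080 − 108 = 972 px.
Subtracting 9 column gaps of 22 leaves 774 for 10 columns, so c = 77.4 px.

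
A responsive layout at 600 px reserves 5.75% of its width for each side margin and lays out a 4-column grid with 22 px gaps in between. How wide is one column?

116.25 px

Margins: 5.75% × 600 = 34.5 px each, so content = 600 − 69 = 531 px.
Subtracting 3 gaps of 22 leaves 465 for 4 columns, so c = 116.25 px.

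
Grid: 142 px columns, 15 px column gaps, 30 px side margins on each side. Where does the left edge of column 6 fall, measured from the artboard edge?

Column 6 starts at margin + 5·(column + gutter) = 30 + 5·157 = 815 px.

815 px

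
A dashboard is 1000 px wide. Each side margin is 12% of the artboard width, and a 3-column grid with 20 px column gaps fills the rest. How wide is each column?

240 px

1000 × (1 − 2·12%) = 1000 × 76% = 760 px for the columns.
760 − 2·20 = 720; ÷3 gives c = 240 px.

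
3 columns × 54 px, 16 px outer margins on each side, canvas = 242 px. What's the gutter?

Inside the margins: 242 − 32 = 210 px.
3·54 + 2g = 210 → 2g = 48 → g = 24 px.

24 px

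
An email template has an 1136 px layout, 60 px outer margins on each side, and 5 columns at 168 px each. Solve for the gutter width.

Take off 120 px of margins, leaving 1016 px.
5·168 + 4g = 1016 → 4g = 176 → g = 44 px.

44 px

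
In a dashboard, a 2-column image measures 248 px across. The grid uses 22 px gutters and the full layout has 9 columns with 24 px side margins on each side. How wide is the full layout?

1241 px

2c + 1·22 = 248 → 2c = 226 → c = 113 px.
Total width: 2·24 + 9·113 + 8·22 = 1241 px.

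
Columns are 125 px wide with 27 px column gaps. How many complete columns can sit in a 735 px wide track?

5 columns: 5·125 + 4·27 = 733 px ≤ 735.
6 columns: 885 px > 735. So 5.

5 columns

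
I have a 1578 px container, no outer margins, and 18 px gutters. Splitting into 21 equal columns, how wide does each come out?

21 columns + 20 gutters: 21c + 20·18 = 1578.
21c = 1578 − 360 = 1218, so c = 58 px.

58 px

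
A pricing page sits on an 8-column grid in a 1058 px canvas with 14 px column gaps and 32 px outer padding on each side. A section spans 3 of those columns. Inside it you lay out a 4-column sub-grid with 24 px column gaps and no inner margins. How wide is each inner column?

73 px

Outer content = 1058 − 2·32 = 994 px.
994 − 7·14 = 896; ÷8 gives c = 112 px.
3-column span = 3·112 + 2·14 = 364 px.
Subtracting 3 column gaps of 24 leaves 292 for 4 columns, so d = 73 px.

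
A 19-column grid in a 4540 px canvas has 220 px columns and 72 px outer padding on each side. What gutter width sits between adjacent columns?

Subtract both margins: 4540 − 2·72 = 4396 px.
19 columns take 19·220 = 4180 px; remaining 216 splits into 18 gutters.
g = 216 / 18 = 12 px.

12 px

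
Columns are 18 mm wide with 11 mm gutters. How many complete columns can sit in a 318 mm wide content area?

11 columns

k columns need k·18 + (k−1)·11 = k·29 − 11.
k·29 − 11 ≤ 318 → k ≤ 329 / 29 ≈ 11.34, so k = 11.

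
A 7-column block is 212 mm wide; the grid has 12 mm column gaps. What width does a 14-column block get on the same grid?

7 columns + 6 column gaps: 7c + 6·12 = 212.
7c = 212 − 72 = 140, so c = 20 mm.
14 columns plus 13 column gaps: 280 + 156 = 436 mm.

436 mm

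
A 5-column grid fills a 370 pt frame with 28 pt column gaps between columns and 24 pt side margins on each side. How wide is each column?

42 pt

Content width = 370 − 2·24 = 322 pt.
Subtracting 4 column gaps of 28 leaves 210 for 5 columns, so c = 42 pt.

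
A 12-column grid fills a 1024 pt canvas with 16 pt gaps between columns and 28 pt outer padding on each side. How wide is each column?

66 pt

Inside the margins: 1024 − 56 = 968 pt.
Subtracting 11 gaps of 16 leaves 792 for 12 columns, so c = 66 pt.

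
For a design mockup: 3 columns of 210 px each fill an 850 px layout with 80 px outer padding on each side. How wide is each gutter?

30 px

Subtract both margins: 850 − 2·80 = 690 px.
Columns use 630 px, leaving 60 px across 2 gutters = 30 px each.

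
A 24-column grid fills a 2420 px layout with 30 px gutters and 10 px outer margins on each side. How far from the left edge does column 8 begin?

Inside the margins: 2420 − 20 = 2400 px.
24c + 23·30 = 2400 → 24c = 1710 → c = 71.25 px.
Before column 8: the margin + 7 columns + 7 gutters.
Offset = 10 + 7·(71.25 + 30) = 10 + 708.75 = 718.75 px.

718.75 px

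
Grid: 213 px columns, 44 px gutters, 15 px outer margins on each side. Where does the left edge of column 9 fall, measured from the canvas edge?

2071 px

Each column+gutter stride is 257 px; 8 of them past the 15 px margin is 15 + 2056 = 2071 px.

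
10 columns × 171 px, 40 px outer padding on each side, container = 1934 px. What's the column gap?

Subtract both margins: 1934 − 2·40 = 1854 px.
10 columns take 10·171 = 1710 px; remaining 144 splits into 9 column gaps.
g = 144 / 9 = 16 px.

16 px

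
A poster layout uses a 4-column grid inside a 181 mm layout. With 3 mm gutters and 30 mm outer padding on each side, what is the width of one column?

Subtract both margins: 181 − 2·30 = 121 mm.
Subtracting 3 gutters of 3 leaves 112 for 4 columns, so c = 28 mm.

28 mm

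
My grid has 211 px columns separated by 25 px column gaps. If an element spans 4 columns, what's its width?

4-column span = 4·211 + 3·25 = 919 px.

919 px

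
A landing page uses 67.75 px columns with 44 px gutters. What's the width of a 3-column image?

291.25 px

Span of 3: 3·67.75 + 2·44 = 203.25 + 88 = 291.25 px.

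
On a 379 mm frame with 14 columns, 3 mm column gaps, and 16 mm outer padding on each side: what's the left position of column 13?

Take off 32 mm of margins, leaving 347 mm.
14c + 13·3 = 347 → 14c = 308 → c = 22 mm.
Column 13 starts at margin + 12·(column + gutter) = 16 + 12·25 = 316 mm.

316 mm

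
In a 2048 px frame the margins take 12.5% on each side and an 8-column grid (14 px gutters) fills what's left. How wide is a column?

179.75 px

Margins: 12.5% × 2048 = 256 px each, so content = 2048 − 512 = 1536 px.
Subtracting 7 gutters of 14 leaves 1438 for 8 columns, so c = 179.75 px.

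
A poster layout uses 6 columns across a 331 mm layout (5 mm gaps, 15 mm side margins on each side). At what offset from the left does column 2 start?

66 mm

Take off 30 mm of margins, leaving 301 mm.
Subtracting 5 gaps of 5 leaves 276 for 6 columns, so c = 46 mm.
Each column+gutter stride is 51 mm; 1 of them past the 15 mm margin is 15 + 51 = 66 mm.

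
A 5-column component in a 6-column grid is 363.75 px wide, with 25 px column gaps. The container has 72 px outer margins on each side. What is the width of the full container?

363.75 − 4·25 = 263.75; ÷5 gives c = 52.75 px.
Container = 2·72 + 6·52.75 + 5·25 = 144 + 316.5 + 125 = 585.5 px.

585.5 px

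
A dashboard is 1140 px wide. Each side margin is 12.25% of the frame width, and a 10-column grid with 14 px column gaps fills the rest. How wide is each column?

73.47 px

Margins: 12.25% × 1140 = 139.65 px each, so content = 1140 − 279.3 = 860.7 px.
10 columns + 9 column gaps: 10c + 9·14 = 860.7.
10c = 860.7 − 126 = 734.7, so c = 73.47 px.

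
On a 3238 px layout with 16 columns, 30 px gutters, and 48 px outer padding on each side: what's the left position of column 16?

Content = 3238 − 2·48 = 3142 px.
Subtracting 15 gutters of 30 leaves 2692 for 16 columns, so c = 168.25 px.
Before column 16: the margin + 15 columns + 15 gutters.
Offset = 48 + 15·(168.25 + 30) = 48 + 2973.75 = 3021.75 px.

3021.75 px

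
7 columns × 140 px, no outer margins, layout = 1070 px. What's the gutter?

Columns use 980 px, leaving 90 px across 6 gutters = 15 px each.

15 px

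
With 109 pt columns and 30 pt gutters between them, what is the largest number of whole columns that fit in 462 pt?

3 columns

Each extra column adds 109 + 30 = 139 pt.
(462 + 30) / 139 = 3.54, so 3 columns fit.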